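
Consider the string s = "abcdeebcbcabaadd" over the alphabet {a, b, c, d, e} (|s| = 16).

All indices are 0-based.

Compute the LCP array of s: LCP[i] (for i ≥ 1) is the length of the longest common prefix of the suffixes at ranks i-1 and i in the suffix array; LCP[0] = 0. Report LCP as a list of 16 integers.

[0, 1, 2, 1, 0, 1, 2, 2, 0, 1, 1, 0, 1, 1, 0, 1]

rank | idx | suffix
   0 |  12 | aadd
   1 |  10 | abaadd
   2 |   0 | abcdeebcbcabaadd
   3 |  13 | add
   4 |  11 | baadd
   5 |   8 | bcabaadd
   6 |   6 | bcbcabaadd
   7 |   1 | bcdeebcbcabaadd
   8 |   9 | cabaadd
   9 |   7 | cbcabaadd
  10 |   2 | cdeebcbcabaadd
  11 |  15 | d
  12 |  14 | dd
  13 |   3 | deebcbcabaadd
  14 |   5 | ebcbcabaadd
  15 |   4 | eebcbcabaadd

SA = [12, 10, 0, 13, 11, 8, 6, 1, 9, 7, 2, 15, 14, 3, 5, 4]
rank  pair      lcp
   1  s[12:],s[10:]  1  'a'
   2  s[10:],s[0:]  2  'ab'
   3  s[0:],s[13:]  1  'a'
   4  s[13:],s[11:]  0  ''
   5  s[11:],s[8:]  1  'b'
   6  s[8:],s[6:]  2  'bc'
   7  s[6:],s[1:]  2  'bc'
   8  s[1:],s[9:]  0  ''
   9  s[9:],s[7:]  1  'c'
  10  s[7:],s[2:]  1  'c'
  11  s[2:],s[15:]  0  ''
  12  s[15:],s[14:]  1  'd'
  13  s[14:],s[3:]  1  'd'
  14  s[3:],s[5:]  0  ''
  15  s[5:],s[4:]  1  'e'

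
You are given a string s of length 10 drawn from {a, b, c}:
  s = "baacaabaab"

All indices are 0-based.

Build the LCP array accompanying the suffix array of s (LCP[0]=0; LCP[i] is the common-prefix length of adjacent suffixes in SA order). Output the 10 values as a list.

sorted suffixes:
  #0 SA[0]=7  'aab'
  #1 SA[1]=4  'aabaab'
  #2 SA[2]=1  'aacaabaab'
  #3 SA[3]=8  'ab'
  #4 SA[4]=5  'abaab'
  #5 SA[5]=2  'acaabaab'
  #6 SA[6]=9  'b'
  #7 SA[7]=6  'baab'
  #8 SA[8]=0  'baacaabaab'
  #9 SA[9]=3  'caabaab'

SA = [7, 4, 1, 8, 5, 2, 9, 6, 0, 3]
i: (SA[i-1],SA[i]) lcp shared
  1: (7,4) 3 'aab'
  2: (4,1) 2 'aa'
  3: (1,8) 1 'a'
  4: (8,5) 2 'ab'
  5: (5,2) 1 'a'
  6: (2,9) 0 ''
  7: (9,6) 1 'b'
  8: (6,0) 3 'baa'
  9: (0,3) 0 ''

[0, 3, 2, 1, 2, 1, 0, 1, 3, 0]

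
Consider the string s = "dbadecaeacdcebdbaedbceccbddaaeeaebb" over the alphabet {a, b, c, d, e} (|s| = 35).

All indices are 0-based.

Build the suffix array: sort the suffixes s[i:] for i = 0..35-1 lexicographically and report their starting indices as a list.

[27, 8, 2, 6, 31, 16, 28, 34, 1, 15, 33, 19, 13, 24, 5, 23, 22, 9, 11, 20, 26, 0, 14, 18, 10, 25, 3, 7, 30, 32, 12, 4, 21, 17, 29]

rank→(start, suffix):
  0 → (27, 'aaeeaebb')
  1 → (8, 'acdcebdbaedbceccbddaaeeaebb')
  2 → (2, 'adecaeacdcebdbaedbceccbddaaeeaebb')
  3 → (6, 'aeacdcebdbaedbceccbddaaeeaebb')
  4 → (31, 'aebb')
  5 → (16, 'aedbceccbddaaeeaebb')
  6 → (28, 'aeeaebb')
  7 → (34, 'b')
  8 → (1, 'badecaeacdcebdbaedbceccbddaaeeaebb')
  9 → (15, 'baedbceccbddaaeeaebb')
  10 → (33, 'bb')
  11 → (19, 'bceccbddaaeeaebb')
  12 → (13, 'bdbaedbceccbddaaeeaebb')
  13 → (24, 'bddaaeeaebb')
  14 → (5, 'caeacdcebdbaedbceccbddaaeeaebb')
  15 → (23, 'cbddaaeeaebb')
  16 → (22, 'ccbddaaeeaebb')
  17 → (9, 'cdcebdbaedbceccbddaaeeaebb')
  18 → (11, 'cebdbaedbceccbddaaeeaebb')
  19 → (20, 'ceccbddaaeeaebb')
  20 → (26, 'daaeeaebb')
  21 → (0, 'dbadecaeacdcebdbaedbceccbddaaeeaebb')
  22 → (14, 'dbaedbceccbddaaeeaebb')
  23 → (18, 'dbceccbddaaeeaebb')
  24 → (10, 'dcebdbaedbceccbddaaeeaebb')
  25 → (25, 'ddaaeeaebb')
  26 → (3, 'decaeacdcebdbaedbceccbddaaeeaebb')
  27 → (7, 'eacdcebdbaedbceccbddaaeeaebb')
  28 → (30, 'eaebb')
  29 → (32, 'ebb')
  30 → (12, 'ebdbaedbceccbddaaeeaebb')
  31 → (4, 'ecaeacdcebdbaedbceccbddaaeeaebb')
  32 → (21, 'eccbddaaeeaebb')
  33 → (17, 'edbceccbddaaeeaebb')
  34 → (29, 'eeaebb')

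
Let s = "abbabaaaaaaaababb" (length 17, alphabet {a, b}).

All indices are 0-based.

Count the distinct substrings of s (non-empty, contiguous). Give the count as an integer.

rank→(start, suffix):
  0 → (5, 'aaaaaaaababb')
  1 → (6, 'aaaaaaababb')
  2 → (7, 'aaaaaababb')
  3 → (8, 'aaaaababb')
  4 → (9, 'aaaababb')
  5 → (10, 'aaababb')
  6 → (11, 'aababb')
  7 → (3, 'abaaaaaaaababb')
  8 → (12, 'ababb')
  9 → (14, 'abb')
  10 → (0, 'abbabaaaaaaaababb')
  11 → (16, 'b')
  12 → (4, 'baaaaaaaababb')
  13 → (2, 'babaaaaaaaababb')
  14 → (13, 'babb')
  15 → (15, 'bb')
  16 → (1, 'bbabaaaaaaaababb')

SA = [5, 6, 7, 8, 9, 10, 11, 3, 12, 14, 0, 16, 4, 2, 13, 15, 1]
[i] adj suffixes → lcp
  [1] 5/6 → 7 ('aaaaaaa')
  [2] 6/7 → 6 ('aaaaaa')
  [3] 7/8 → 5 ('aaaaa')
  [4] 8/9 → 4 ('aaaa')
  [5] 9/10 → 3 ('aaa')
  [6] 10/11 → 2 ('aa')
  [7] 11/3 → 1 ('a')
  [8] 3/12 → 3 ('aba')
  [9] 12/14 → 2 ('ab')
  [10] 14/0 → 3 ('abb')
  [11] 0/16 → 0 ('')
  [12] 16/4 → 1 ('b')
  [13] 4/2 → 2 ('ba')
  [14] 2/13 → 3 ('bab')
  [15] 13/15 → 1 ('b')
  [16] 15/1 → 2 ('bb')

n(n+1)/2 = 17·18/2 = 153
Σ LCP = 0 + 7 + 6 + 5 + 4 + 3 + 2 + 1 + 3 + 2 + 3 + 0 + 1 + 2 + 3 + 1 + 2 = 45
distinct = 153 − 45 = 108

108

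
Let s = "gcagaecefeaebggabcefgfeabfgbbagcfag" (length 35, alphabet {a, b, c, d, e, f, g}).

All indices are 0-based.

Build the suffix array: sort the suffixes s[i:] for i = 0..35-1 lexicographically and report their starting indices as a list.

rank | idx | suffix
   0 |  15 | abcefgfeabfgbbagcfag
   1 |  23 | abfgbbagcfag
   2 |  10 | aebggabcefgfeabfgbbagcfag
   3 |   4 | aecefeaebggabcefgfeabfgbbagcfag
   4 |  33 | ag
   5 |   2 | agaecefeaebggabcefgfeabfgbbagcfag
   6 |  29 | agcfag
   7 |  28 | bagcfag
   8 |  27 | bbagcfag
   9 |  16 | bcefgfeabfgbbagcfag
  10 |  24 | bfgbbagcfag
  11 |  12 | bggabcefgfeabfgbbagcfag
  12 |   1 | cagaecefeaebggabcefgfeabfgbbagcfag
  13 |   6 | cefeaebggabcefgfeabfgbbagcfag
  14 |  17 | cefgfeabfgbbagcfag
  15 |  31 | cfag
  16 |  22 | eabfgbbagcfag
  17 |   9 | eaebggabcefgfeabfgbbagcfag
  18 |  11 | ebggabcefgfeabfgbbagcfag
  19 |   5 | ecefeaebggabcefgfeabfgbbagcfag
  20 |   7 | efeaebggabcefgfeabfgbbagcfag
  21 |  18 | efgfeabfgbbagcfag
  22 |  32 | fag
  23 |  21 | feabfgbbagcfag
  24 |   8 | feaebggabcefgfeabfgbbagcfag
  25 |  25 | fgbbagcfag
  26 |  19 | fgfeabfgbbagcfag
  27 |  34 | g
  28 |  14 | gabcefgfeabfgbbagcfag
  29 |   3 | gaecefeaebggabcefgfeabfgbbagcfag
  30 |  26 | gbbagcfag
  31 |   0 | gcagaecefeaebggabcefgfeabfgbbagcfag
  32 |  30 | gcfag
  33 |  20 | gfeabfgbbagcfag
  34 |  13 | ggabcefgfeabfgbbagcfag

[15, 23, 10, 4, 33, 2, 29, 28, 27, 16, 24, 12, 1, 6, 17, 31, 22, 9, 11, 5, 7, 18, 32, 21, 8, 25, 19, 34, 14, 3, 26, 0, 30, 20, 13]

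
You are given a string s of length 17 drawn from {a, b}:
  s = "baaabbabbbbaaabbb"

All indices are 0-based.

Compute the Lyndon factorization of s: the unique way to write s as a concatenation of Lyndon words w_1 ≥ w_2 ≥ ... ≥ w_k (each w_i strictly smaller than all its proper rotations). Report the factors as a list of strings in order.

["b", "aaabbabbbbaaabbb"]

emit factor 1: 'b' (i=0, period=1)
emit factor 2: 'aaabbabbbbaaabbb' (i=1, period=16)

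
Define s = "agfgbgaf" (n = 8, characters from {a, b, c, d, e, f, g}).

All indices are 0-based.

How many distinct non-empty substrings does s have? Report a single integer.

32

rank | idx | suffix
   0 |   6 | af
   1 |   0 | agfgbgaf
   2 |   4 | bgaf
   3 |   7 | f
   4 |   2 | fgbgaf
   5 |   5 | gaf
   6 |   3 | gbgaf
   7 |   1 | gfgbgaf

SA = [6, 0, 4, 7, 2, 5, 3, 1]
[i] adj suffixes → lcp
  [1] 6/0 → 1 ('a')
  [2] 0/4 → 0 ('')
  [3] 4/7 → 0 ('')
  [4] 7/2 → 1 ('f')
  [5] 2/5 → 0 ('')
  [6] 5/3 → 1 ('g')
  [7] 3/1 → 1 ('g')

n(n+1)/2 = 8·9/2 = 36
Σ LCP = 0 + 1 + 0 + 0 + 1 + 0 + 1 + 1 = 4
distinct = 36 − 4 = 32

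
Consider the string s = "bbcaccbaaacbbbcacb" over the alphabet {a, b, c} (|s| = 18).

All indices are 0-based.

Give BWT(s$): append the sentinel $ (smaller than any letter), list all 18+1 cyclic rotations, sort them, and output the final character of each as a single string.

bbacaccccb$bbbbacaa

rank  rotation             last
    0  $bbcaccbaaacbbbcacb  b
    1  aaacbbbcacb$bbcaccb  b
    2  aacbbbcacb$bbcaccba  a
    3  acb$bbcaccbaaacbbbc  c
    4  acbbbcacb$bbcaccbaa  a
    5  accbaaacbbbcacb$bbc  c
    6  b$bbcaccbaaacbbbcac  c
    7  baaacbbbcacb$bbcacc  c
    8  bbbcacb$bbcaccbaaac  c
    9  bbcacb$bbcaccbaaacb  b
   10  bbcaccbaaacbbbcacb$  $
   11  bcacb$bbcaccbaaacbb  b
   12  bcaccbaaacbbbcacb$b  b
   13  cacb$bbcaccbaaacbbb  b
   14  caccbaaacbbbcacb$bb  b
   15  cb$bbcaccbaaacbbbca  a
   16  cbaaacbbbcacb$bbcac  c
   17  cbbbcacb$bbcaccbaaa  a
   18  ccbaaacbbbcacb$bbca  a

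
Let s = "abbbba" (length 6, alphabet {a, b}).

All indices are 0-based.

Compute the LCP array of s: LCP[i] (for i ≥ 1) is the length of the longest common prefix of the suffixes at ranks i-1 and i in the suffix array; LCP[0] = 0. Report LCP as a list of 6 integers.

[0, 1, 0, 1, 2, 3]

rank | idx | suffix
   0 |   5 | a
   1 |   0 | abbbba
   2 |   4 | ba
   3 |   3 | bba
   4 |   2 | bbba
   5 |   1 | bbbba

SA = [5, 0, 4, 3, 2, 1]
i: (SA[i-1],SA[i]) lcp shared
  1: (5,0) 1 'a'
  2: (0,4) 0 ''
  3: (4,3) 1 'b'
  4: (3,2) 2 'bb'
  5: (2,1) 3 'bbb'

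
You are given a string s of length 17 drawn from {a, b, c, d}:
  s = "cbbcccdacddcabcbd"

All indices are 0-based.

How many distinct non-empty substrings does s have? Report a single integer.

136

rank | idx | suffix
   0 |  12 | abcbd
   1 |   7 | acddcabcbd
   2 |   1 | bbcccdacddcabcbd
   3 |  13 | bcbd
   4 |   2 | bcccdacddcabcbd
   5 |  15 | bd
   6 |  11 | cabcbd
   7 |   0 | cbbcccdacddcabcbd
   8 |  14 | cbd
   9 |   3 | cccdacddcabcbd
  10 |   4 | ccdacddcabcbd
  11 |   5 | cdacddcabcbd
  12 |   8 | cddcabcbd
  13 |  16 | d
  14 |   6 | dacddcabcbd
  15 |  10 | dcabcbd
  16 |   9 | ddcabcbd

SA = [12, 7, 1, 13, 2, 15, 11, 0, 14, 3, 4, 5, 8, 16, 6, 10, 9]
rank  pair      lcp
   1  s[12:],s[7:]  1  'a'
   2  s[7:],s[1:]  0  ''
   3  s[1:],s[13:]  1  'b'
   4  s[13:],s[2:]  2  'bc'
   5  s[2:],s[15:]  1  'b'
   6  s[15:],s[11:]  0  ''
   7  s[11:],s[0:]  1  'c'
   8  s[0:],s[14:]  2  'cb'
   9  s[14:],s[3:]  1  'c'
  10  s[3:],s[4:]  2  'cc'
  11  s[4:],s[5:]  1  'c'
  12  s[5:],s[8:]  2  'cd'
  13  s[8:],s[16:]  0  ''
  14  s[16:],s[6:]  1  'd'
  15  s[6:],s[10:]  1  'd'
  16  s[10:],s[9:]  1  'd'

n(n+1)/2 = 17·18/2 = 153
Σ LCP = 0 + 1 + 0 + 1 + 2 + 1 + 0 + 1 + 2 + 1 + 2 + 1 + 2 + 0 + 1 + 1 + 1 = 17
distinct = 153 − 17 = 136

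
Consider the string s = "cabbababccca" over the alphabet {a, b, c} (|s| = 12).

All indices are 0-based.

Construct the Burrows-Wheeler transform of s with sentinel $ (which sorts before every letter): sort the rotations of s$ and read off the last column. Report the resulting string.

acbcbbaaac$cb

rank  rotation       last
    0  $cabbababccca  a
    1  a$cabbababccc  c
    2  ababccca$cabb  b
    3  abbababccca$c  c
    4  abccca$cabbab  b
    5  bababccca$cab  b
    6  babccca$cabba  a
    7  bbababccca$ca  a
    8  bccca$cabbaba  a
    9  ca$cabbababcc  c
   10  cabbababccca$  $
   11  cca$cabbababc  c
   12  ccca$cabbabab  b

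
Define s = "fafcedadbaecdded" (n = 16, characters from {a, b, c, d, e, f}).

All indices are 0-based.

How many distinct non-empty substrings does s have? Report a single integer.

125

sorted suffixes:
  #0 SA[0]=6  'adbaecdded'
  #1 SA[1]=9  'aecdded'
  #2 SA[2]=1  'afcedadbaecdded'
  #3 SA[3]=8  'baecdded'
  #4 SA[4]=11  'cdded'
  #5 SA[5]=3  'cedadbaecdded'
  #6 SA[6]=15  'd'
  #7 SA[7]=5  'dadbaecdded'
  #8 SA[8]=7  'dbaecdded'
  #9 SA[9]=12  'dded'
  #10 SA[10]=13  'ded'
  #11 SA[11]=10  'ecdded'
  #12 SA[12]=14  'ed'
  #13 SA[13]=4  'edadbaecdded'
  #14 SA[14]=0  'fafcedadbaecdded'
  #15 SA[15]=2  'fcedadbaecdded'

SA = [6, 9, 1, 8, 11, 3, 15, 5, 7, 12, 13, 10, 14, 4, 0, 2]
rank  pair      lcp
   1  s[6:],s[9:]  1  'a'
   2  s[9:],s[1:]  1  'a'
   3  s[1:],s[8:]  0  ''
   4  s[8:],s[11:]  0  ''
   5  s[11:],s[3:]  1  'c'
   6  s[3:],s[15:]  0  ''
   7  s[15:],s[5:]  1  'd'
   8  s[5:],s[7:]  1  'd'
   9  s[7:],s[12:]  1  'd'
  10  s[12:],s[13:]  1  'd'
  11  s[13:],s[10:]  0  ''
  12  s[10:],s[14:]  1  'e'
  13  s[14:],s[4:]  2  'ed'
  14  s[4:],s[0:]  0  ''
  15  s[0:],s[2:]  1  'f'

n(n+1)/2 = 16·17/2 = 136
Σ LCP = 0 + 1 + 1 + 0 + 0 + 1 + 0 + 1 + 1 + 1 + 1 + 0 + 1 + 2 + 0 + 1 = 11
distinct = 136 − 11 = 125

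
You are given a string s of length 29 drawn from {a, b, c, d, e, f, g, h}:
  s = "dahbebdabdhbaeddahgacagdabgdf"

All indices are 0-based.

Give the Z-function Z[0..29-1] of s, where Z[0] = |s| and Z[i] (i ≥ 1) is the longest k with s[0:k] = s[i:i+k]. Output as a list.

Z[0]=29
i=1: fresh scan; Z[1]=0
i=2: fresh scan; Z[2]=0
i=3: fresh scan; Z[3]=0
i=4: fresh scan; Z[4]=0
i=5: fresh scan; Z[5]=0
i=6: fresh scan; Z[6]=2 scan→box=[6,8)
i=7: min(r-i=1, Z[1]=0)=0; Z[7]=0
i=8: fresh scan; Z[8]=0
i=9: fresh scan; Z[9]=1 scan→box=[9,10)
i=10: fresh scan; Z[10]=0
i=11: fresh scan; Z[11]=0
i=12: fresh scan; Z[12]=0
i=13: fresh scan; Z[13]=0
i=14: fresh scan; Z[14]=1 scan→box=[14,15)
i=15: fresh scan; Z[15]=3 scan→box=[15,18)
i=16: min(r-i=2, Z[1]=0)=0; Z[16]=0
i=17: min(r-i=1, Z[2]=0)=0; Z[17]=0
i=18: fresh scan; Z[18]=0
i=19: fresh scan; Z[19]=0
i=20: fresh scan; Z[20]=0
i=21: fresh scan; Z[21]=0
i=22: fresh scan; Z[22]=0
i=23: fresh scan; Z[23]=2 scan→box=[23,25)
i=24: min(r-i=1, Z[1]=0)=0; Z[24]=0
i=25: fresh scan; Z[25]=0
i=26: fresh scan; Z[26]=0
i=27: fresh scan; Z[27]=1 scan→box=[27,28)
i=28: fresh scan; Z[28]=0

[29, 0, 0, 0, 0, 0, 2, 0, 0, 1, 0, 0, 0, 0, 1, 3, 0, 0, 0, 0, 0, 0, 0, 2, 0, 0, 0, 1, 0]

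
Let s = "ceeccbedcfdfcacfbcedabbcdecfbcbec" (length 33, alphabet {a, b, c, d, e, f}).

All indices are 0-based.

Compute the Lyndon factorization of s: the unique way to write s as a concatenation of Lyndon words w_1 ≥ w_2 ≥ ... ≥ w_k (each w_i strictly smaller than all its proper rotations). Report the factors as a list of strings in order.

["cee", "c", "c", "bedcfdfc", "acfbced", "abbcdecfbcbec"]

emit factor 1: 'cee' (i=0, period=3)
emit factor 2: 'c' (i=3, period=1)
emit factor 3: 'c' (i=4, period=1)
emit factor 4: 'bedcfdfc' (i=5, period=8)
emit factor 5: 'acfbced' (i=13, period=7)
emit factor 6: 'abbcdecfbcbec' (i=20, period=13)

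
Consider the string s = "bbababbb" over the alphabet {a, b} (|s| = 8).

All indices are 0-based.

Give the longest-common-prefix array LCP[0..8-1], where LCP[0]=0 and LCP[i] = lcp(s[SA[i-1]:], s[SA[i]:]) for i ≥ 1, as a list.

rank | idx | suffix
   0 |   2 | ababbb
   1 |   4 | abbb
   2 |   7 | b
   3 |   1 | bababbb
   4 |   3 | babbb
   5 |   6 | bb
   6 |   0 | bbababbb
   7 |   5 | bbb

SA = [2, 4, 7, 1, 3, 6, 0, 5]
rank  pair      lcp
   1  s[2:],s[4:]  2  'ab'
   2  s[4:],s[7:]  0  ''
   3  s[7:],s[1:]  1  'b'
   4  s[1:],s[3:]  3  'bab'
   5  s[3:],s[6:]  1  'b'
   6  s[6:],s[0:]  2  'bb'
   7  s[0:],s[5:]  2  'bb'

[0, 2, 0, 1, 3, 1, 2, 2]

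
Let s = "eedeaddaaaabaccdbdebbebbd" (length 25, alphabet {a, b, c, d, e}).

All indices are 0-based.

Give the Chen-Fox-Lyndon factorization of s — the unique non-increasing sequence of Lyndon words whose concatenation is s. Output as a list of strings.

emit factor 1: 'e' (i=0, period=1)
emit factor 2: 'e' (i=1, period=1)
emit factor 3: 'de' (i=2, period=2)
emit factor 4: 'add' (i=4, period=3)
emit factor 5: 'aaaabaccdbdebbebbd' (i=7, period=18)

["e", "e", "de", "add", "aaaabaccdbdebbebbd"]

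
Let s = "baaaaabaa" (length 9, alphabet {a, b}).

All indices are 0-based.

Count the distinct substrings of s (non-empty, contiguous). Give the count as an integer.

29

rank→(start, suffix):
  0 → (8, 'a')
  1 → (7, 'aa')
  2 → (1, 'aaaaabaa')
  3 → (2, 'aaaabaa')
  4 → (3, 'aaabaa')
  5 → (4, 'aabaa')
  6 → (5, 'abaa')
  7 → (6, 'baa')
  8 → (0, 'baaaaabaa')

SA = [8, 7, 1, 2, 3, 4, 5, 6, 0]
i: (SA[i-1],SA[i]) lcp shared
  1: (8,7) 1 'a'
  2: (7,1) 2 'aa'
  3: (1,2) 4 'aaaa'
  4: (2,3) 3 'aaa'
  5: (3,4) 2 'aa'
  6: (4,5) 1 'a'
  7: (5,6) 0 ''
  8: (6,0) 3 'baa'

n(n+1)/2 = 9·10/2 = 45
Σ LCP = 0 + 1 + 2 + 4 + 3 + 2 + 1 + 0 + 3 = 16
distinct = 45 − 16 = 29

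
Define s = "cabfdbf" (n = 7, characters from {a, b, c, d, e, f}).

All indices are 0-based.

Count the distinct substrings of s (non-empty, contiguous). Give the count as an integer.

25

rank→(start, suffix):
  0 → (1, 'abfdbf')
  1 → (5, 'bf')
  2 → (2, 'bfdbf')
  3 → (0, 'cabfdbf')
  4 → (4, 'dbf')
  5 → (6, 'f')
  6 → (3, 'fdbf')

SA = [1, 5, 2, 0, 4, 6, 3]
rank  pair      lcp
   1  s[1:],s[5:]  0  ''
   2  s[5:],s[2:]  2  'bf'
   3  s[2:],s[0:]  0  ''
   4  s[0:],s[4:]  0  ''
   5  s[4:],s[6:]  0  ''
   6  s[6:],s[3:]  1  'f'

n(n+1)/2 = 7·8/2 = 28
Σ LCP = 0 + 0 + 2 + 0 + 0 + 0 + 1 = 3
distinct = 28 − 3 = 25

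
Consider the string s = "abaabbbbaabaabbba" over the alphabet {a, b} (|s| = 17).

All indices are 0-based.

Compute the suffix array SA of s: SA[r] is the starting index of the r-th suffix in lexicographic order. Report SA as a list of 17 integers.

[16, 8, 11, 2, 9, 0, 12, 3, 15, 7, 10, 1, 14, 6, 13, 5, 4]

rank | idx | suffix
   0 |  16 | a
   1 |   8 | aabaabbba
   2 |  11 | aabbba
   3 |   2 | aabbbbaabaabbba
   4 |   9 | abaabbba
   5 |   0 | abaabbbbaabaabbba
   6 |  12 | abbba
   7 |   3 | abbbbaabaabbba
   8 |  15 | ba
   9 |   7 | baabaabbba
  10 |  10 | baabbba
  11 |   1 | baabbbbaabaabbba
  12 |  14 | bba
  13 |   6 | bbaabaabbba
  14 |  13 | bbba
  15 |   5 | bbbaabaabbba
  16 |   4 | bbbbaabaabbba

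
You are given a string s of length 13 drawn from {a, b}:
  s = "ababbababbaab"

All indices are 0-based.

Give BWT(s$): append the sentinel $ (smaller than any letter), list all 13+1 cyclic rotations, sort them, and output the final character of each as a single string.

bbab$bbabbaaaa

rank  rotation        last
    0  $ababbababbaab  b
    1  aab$ababbababb  b
    2  ab$ababbababba  a
    3  ababbaab$ababb  b
    4  ababbababbaab$  $
    5  abbaab$ababbab  b
    6  abbababbaab$ab  b
    7  b$ababbababbaa  a
    8  baab$ababbabab  b
    9  bababbaab$abab  b
   10  babbaab$ababba  a
   11  babbababbaab$a  a
   12  bbaab$ababbaba  a
   13  bbababbaab$aba  a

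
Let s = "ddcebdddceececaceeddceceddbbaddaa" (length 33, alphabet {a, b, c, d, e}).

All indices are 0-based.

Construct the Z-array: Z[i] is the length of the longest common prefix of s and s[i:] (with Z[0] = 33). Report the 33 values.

Z[0]=33
i=1: i≥r, start 0; Z[1]=1 extend→box=[1,2)
i=2: i≥r, start 0; Z[2]=0
i=3: i≥r, start 0; Z[3]=0
i=4: i≥r, start 0; Z[4]=0
i=5: i≥r, start 0; Z[5]=2 extend→box=[5,7)
i=6: min(r-i=1, Z[1]=1)=1; Z[6]=4 extend→box=[6,10)
i=7: min(r-i=3, Z[1]=1)=1; Z[7]=1
i=8: min(r-i=2, Z[2]=0)=0; Z[8]=0
i=9: min(r-i=1, Z[3]=0)=0; Z[9]=0
i=10: i≥r, start 0; Z[10]=0
i=11: i≥r, start 0; Z[11]=0
i=12: i≥r, start 0; Z[12]=0
i=13: i≥r, start 0; Z[13]=0
i=14: i≥r, start 0; Z[14]=0
i=15: i≥r, start 0; Z[15]=0
i=16: i≥r, start 0; Z[16]=0
i=17: i≥r, start 0; Z[17]=0
i=18: i≥r, start 0; Z[18]=4 extend→box=[18,22)
i=19: min(r-i=3, Z[1]=1)=1; Z[19]=1
i=20: min(r-i=2, Z[2]=0)=0; Z[20]=0
i=21: min(r-i=1, Z[3]=0)=0; Z[21]=0
i=22: i≥r, start 0; Z[22]=0
i=23: i≥r, start 0; Z[23]=0
i=24: i≥r, start 0; Z[24]=2 extend→box=[24,26)
i=25: min(r-i=1, Z[1]=1)=1; Z[25]=1
i=26: i≥r, start 0; Z[26]=0
i=27: i≥r, start 0; Z[27]=0
i=28: i≥r, start 0; Z[28]=0
i=29: i≥r, start 0; Z[29]=2 extend→box=[29,31)
i=30: min(r-i=1, Z[1]=1)=1; Z[30]=1
i=31: i≥r, start 0; Z[31]=0
i=32: i≥r, start 0; Z[32]=0

[33, 1, 0, 0, 0, 2, 4, 1, 0, 0, 0, 0, 0, 0, 0, 0, 0, 0, 4, 1, 0, 0, 0, 0, 2, 1, 0, 0, 0, 2, 1, 0, 0]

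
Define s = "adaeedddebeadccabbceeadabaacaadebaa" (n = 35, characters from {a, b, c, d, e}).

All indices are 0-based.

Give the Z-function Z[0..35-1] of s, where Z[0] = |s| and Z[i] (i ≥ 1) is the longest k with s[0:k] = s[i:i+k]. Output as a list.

Z[0]=35
i=1: i≥r, start 0; Z[1]=0
i=2: i≥r, start 0; Z[2]=1 grow→box=[2,3)
i=3: i≥r, start 0; Z[3]=0
i=4: i≥r, start 0; Z[4]=0
i=5: i≥r, start 0; Z[5]=0
i=6: i≥r, start 0; Z[6]=0
i=7: i≥r, start 0; Z[7]=0
i=8: i≥r, start 0; Z[8]=0
i=9: i≥r, start 0; Z[9]=0
i=10: i≥r, start 0; Z[10]=0
i=11: i≥r, start 0; Z[11]=2 grow→box=[11,13)
i=12: min(r-i=1, Z[1]=0)=0; Z[12]=0
i=13: i≥r, start 0; Z[13]=0
i=14: i≥r, start 0; Z[14]=0
i=15: i≥r, start 0; Z[15]=1 grow→box=[15,16)
i=16: i≥r, start 0; Z[16]=0
i=17: i≥r, start 0; Z[17]=0
i=18: i≥r, start 0; Z[18]=0
i=19: i≥r, start 0; Z[19]=0
i=20: i≥r, start 0; Z[20]=0
i=21: i≥r, start 0; Z[21]=3 grow→box=[21,24)
i=22: min(r-i=2, Z[1]=0)=0; Z[22]=0
i=23: min(r-i=1, Z[2]=1)=1; Z[23]=1
i=24: i≥r, start 0; Z[24]=0
i=25: i≥r, start 0; Z[25]=1 grow→box=[25,26)
i=26: i≥r, start 0; Z[26]=1 grow→box=[26,27)
i=27: i≥r, start 0; Z[27]=0
i=28: i≥r, start 0; Z[28]=1 grow→box=[28,29)
i=29: i≥r, start 0; Z[29]=2 grow→box=[29,31)
i=30: min(r-i=1, Z[1]=0)=0; Z[30]=0
i=31: i≥r, start 0; Z[31]=0
i=32: i≥r, start 0; Z[32]=0
i=33: i≥r, start 0; Z[33]=1 grow→box=[33,34)
i=34: i≥r, start 0; Z[34]=1 grow→box=[34,35)

[35, 0, 1, 0, 0, 0, 0, 0, 0, 0, 0, 2, 0, 0, 0, 1, 0, 0, 0, 0, 0, 3, 0, 1, 0, 1, 1, 0, 1, 2, 0, 0, 0, 1, 1]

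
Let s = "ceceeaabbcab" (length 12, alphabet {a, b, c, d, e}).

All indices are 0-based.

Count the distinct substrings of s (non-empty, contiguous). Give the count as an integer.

rank | idx | suffix
   0 |   5 | aabbcab
   1 |  10 | ab
   2 |   6 | abbcab
   3 |  11 | b
   4 |   7 | bbcab
   5 |   8 | bcab
   6 |   9 | cab
   7 |   0 | ceceeaabbcab
   8 |   2 | ceeaabbcab
   9 |   4 | eaabbcab
  10 |   1 | eceeaabbcab
  11 |   3 | eeaabbcab

SA = [5, 10, 6, 11, 7, 8, 9, 0, 2, 4, 1, 3]
i: (SA[i-1],SA[i]) lcp shared
  1: (5,10) 1 'a'
  2: (10,6) 2 'ab'
  3: (6,11) 0 ''
  4: (11,7) 1 'b'
  5: (7,8) 1 'b'
  6: (8,9) 0 ''
  7: (9,0) 1 'c'
  8: (0,2) 2 'ce'
  9: (2,4) 0 ''
  10: (4,1) 1 'e'
  11: (1,3) 1 'e'

n(n+1)/2 = 12·13/2 = 78
Σ LCP = 0 + 1 + 2 + 0 + 1 + 1 + 0 + 1 + 2 + 0 + 1 + 1 = 10
distinct = 78 − 10 = 68

68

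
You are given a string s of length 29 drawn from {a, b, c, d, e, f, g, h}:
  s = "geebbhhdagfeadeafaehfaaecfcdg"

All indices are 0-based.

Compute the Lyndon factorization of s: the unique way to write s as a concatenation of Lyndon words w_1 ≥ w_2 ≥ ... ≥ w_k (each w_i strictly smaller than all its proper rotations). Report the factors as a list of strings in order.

["g", "e", "e", "bbhhd", "agfe", "adeafaehf", "aaecfcdg"]

emit factor 1: 'g' (i=0, period=1)
emit factor 2: 'e' (i=1, period=1)
emit factor 3: 'e' (i=2, period=1)
emit factor 4: 'bbhhd' (i=3, period=5)
emit factor 5: 'agfe' (i=8, period=4)
emit factor 6: 'adeafaehf' (i=12, period=9)
emit factor 7: 'aaecfcdg' (i=21, period=8)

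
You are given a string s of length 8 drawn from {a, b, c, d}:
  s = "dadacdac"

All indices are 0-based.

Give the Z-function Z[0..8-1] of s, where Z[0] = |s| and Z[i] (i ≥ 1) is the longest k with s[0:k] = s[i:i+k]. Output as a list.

Z[0]=8
i=1: i≥r, start 0; Z[1]=0
i=2: i≥r, start 0; Z[2]=2 extend→box=[2,4)
i=3: min(r-i=1, Z[1]=0)=0; Z[3]=0
i=4: i≥r, start 0; Z[4]=0
i=5: i≥r, start 0; Z[5]=2 extend→box=[5,7)
i=6: min(r-i=1, Z[1]=0)=0; Z[6]=0
i=7: i≥r, start 0; Z[7]=0

[8, 0, 2, 0, 0, 2, 0, 0]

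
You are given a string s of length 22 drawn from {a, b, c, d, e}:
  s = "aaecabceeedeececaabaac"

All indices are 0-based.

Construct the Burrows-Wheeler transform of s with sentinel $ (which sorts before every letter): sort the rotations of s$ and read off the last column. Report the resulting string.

ccb$acaaaaaeeebecaeedec

rank  rotation                 last
    0  $aaecabceeedeececaabaac  c
    1  aabaac$aaecabceeedeecec  c
    2  aac$aaecabceeedeececaab  b
    3  aaecabceeedeececaabaac$  $
    4  abaac$aaecabceeedeececa  a
    5  abceeedeececaabaac$aaec  c
    6  ac$aaecabceeedeececaaba  a
    7  aecabceeedeececaabaac$a  a
    8  baac$aaecabceeedeececaa  a
    9  bceeedeececaabaac$aaeca  a
   10  c$aaecabceeedeececaabaa  a
   11  caabaac$aaecabceeedeece  e
   12  cabceeedeececaabaac$aae  e
   13  cecaabaac$aaecabceeedee  e
   14  ceeedeececaabaac$aaecab  b
   15  deececaabaac$aaecabceee  e
   16  ecaabaac$aaecabceeedeec  c
   17  ecabceeedeececaabaac$aa  a
   18  ececaabaac$aaecabceeede  e
   19  edeececaabaac$aaecabcee  e
   20  eececaabaac$aaecabceeed  d
   21  eedeececaabaac$aaecabce  e
   22  eeedeececaabaac$aaecabc  c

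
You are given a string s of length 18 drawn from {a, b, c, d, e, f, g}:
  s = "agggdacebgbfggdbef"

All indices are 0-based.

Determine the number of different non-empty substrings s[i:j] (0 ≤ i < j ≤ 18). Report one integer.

156

sorted suffixes:
  #0 SA[0]=5  'acebgbfggdbef'
  #1 SA[1]=0  'agggdacebgbfggdbef'
  #2 SA[2]=15  'bef'
  #3 SA[3]=10  'bfggdbef'
  #4 SA[4]=8  'bgbfggdbef'
  #5 SA[5]=6  'cebgbfggdbef'
  #6 SA[6]=4  'dacebgbfggdbef'
  #7 SA[7]=14  'dbef'
  #8 SA[8]=7  'ebgbfggdbef'
  #9 SA[9]=16  'ef'
  #10 SA[10]=17  'f'
  #11 SA[11]=11  'fggdbef'
  #12 SA[12]=9  'gbfggdbef'
  #13 SA[13]=3  'gdacebgbfggdbef'
  #14 SA[14]=13  'gdbef'
  #15 SA[15]=2  'ggdacebgbfggdbef'
  #16 SA[16]=12  'ggdbef'
  #17 SA[17]=1  'gggdacebgbfggdbef'

SA = [5, 0, 15, 10, 8, 6, 4, 14, 7, 16, 17, 11, 9, 3, 13, 2, 12, 1]
[i] adj suffixes → lcp
  [1] 5/0 → 1 ('a')
  [2] 0/15 → 0 ('')
  [3] 15/10 → 1 ('b')
  [4] 10/8 → 1 ('b')
  [5] 8/6 → 0 ('')
  [6] 6/4 → 0 ('')
  [7] 4/14 → 1 ('d')
  [8] 14/7 → 0 ('')
  [9] 7/16 → 1 ('e')
  [10] 16/17 → 0 ('')
  [11] 17/11 → 1 ('f')
  [12] 11/9 → 0 ('')
  [13] 9/3 → 1 ('g')
  [14] 3/13 → 2 ('gd')
  [15] 13/2 → 1 ('g')
  [16] 2/12 → 3 ('ggd')
  [17] 12/1 → 2 ('gg')

n(n+1)/2 = 18·19/2 = 171
Σ LCP = 0 + 1 + 0 + 1 + 1 + 0 + 0 + 1 + 0 + 1 + 0 + 1 + 0 + 1 + 2 + 1 + 3 + 2 = 15
distinct = 171 − 15 = 156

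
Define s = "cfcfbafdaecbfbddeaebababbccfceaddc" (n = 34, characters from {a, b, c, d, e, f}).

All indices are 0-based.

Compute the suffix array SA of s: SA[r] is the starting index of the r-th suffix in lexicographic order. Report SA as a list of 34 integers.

rank | idx | suffix
   0 |  20 | ababbccfceaddc
   1 |  22 | abbccfceaddc
   2 |  30 | addc
   3 |  17 | aebababbccfceaddc
   4 |   8 | aecbfbddeaebababbccfceaddc
   5 |   5 | afdaecbfbddeaebababbccfceaddc
   6 |  19 | bababbccfceaddc
   7 |  21 | babbccfceaddc
   8 |   4 | bafdaecbfbddeaebababbccfceaddc
   9 |  23 | bbccfceaddc
  10 |  24 | bccfceaddc
  11 |  13 | bddeaebababbccfceaddc
  12 |  11 | bfbddeaebababbccfceaddc
  13 |  33 | c
  14 |  10 | cbfbddeaebababbccfceaddc
  15 |  25 | ccfceaddc
  16 |  28 | ceaddc
  17 |   2 | cfbafdaecbfbddeaebababbccfceaddc
  18 |  26 | cfceaddc
  19 |   0 | cfcfbafdaecbfbddeaebababbccfceaddc
  20 |   7 | daecbfbddeaebababbccfceaddc
  21 |  32 | dc
  22 |  31 | ddc
  23 |  14 | ddeaebababbccfceaddc
  24 |  15 | deaebababbccfceaddc
  25 |  29 | eaddc
  26 |  16 | eaebababbccfceaddc
  27 |  18 | ebababbccfceaddc
  28 |   9 | ecbfbddeaebababbccfceaddc
  29 |   3 | fbafdaecbfbddeaebababbccfceaddc
  30 |  12 | fbddeaebababbccfceaddc
  31 |  27 | fceaddc
  32 |   1 | fcfbafdaecbfbddeaebababbccfceaddc
  33 |   6 | fdaecbfbddeaebababbccfceaddc

[20, 22, 30, 17, 8, 5, 19, 21, 4, 23, 24, 13, 11, 33, 10, 25, 28, 2, 26, 0, 7, 32, 31, 14, 15, 29, 16, 18, 9, 3, 12, 27, 1, 6]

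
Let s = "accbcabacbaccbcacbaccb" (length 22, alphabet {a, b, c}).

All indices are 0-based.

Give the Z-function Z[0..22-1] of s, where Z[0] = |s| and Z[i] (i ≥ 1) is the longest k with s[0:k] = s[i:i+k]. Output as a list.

[22, 0, 0, 0, 0, 1, 0, 2, 0, 0, 6, 0, 0, 0, 0, 2, 0, 0, 4, 0, 0, 0]

Z[0]=22
i=1: fresh scan; Z[1]=0
i=2: fresh scan; Z[2]=0
i=3: fresh scan; Z[3]=0
i=4: fresh scan; Z[4]=0
i=5: fresh scan; Z[5]=1 grow→box=[5,6)
i=6: fresh scan; Z[6]=0
i=7: fresh scan; Z[7]=2 grow→box=[7,9)
i=8: min(r-i=1, Z[1]=0)=0; Z[8]=0
i=9: fresh scan; Z[9]=0
i=10: fresh scan; Z[10]=6 grow→box=[10,16)
i=11: min(r-i=5, Z[1]=0)=0; Z[11]=0
i=12: min(r-i=4, Z[2]=0)=0; Z[12]=0
i=13: min(r-i=3, Z[3]=0)=0; Z[13]=0
i=14: min(r-i=2, Z[4]=0)=0; Z[14]=0
i=15: min(r-i=1, Z[5]=1)=1; Z[15]=2 grow→box=[15,17)
i=16: min(r-i=1, Z[1]=0)=0; Z[16]=0
i=17: fresh scan; Z[17]=0
i=18: fresh scan; Z[18]=4 grow→box=[18,22)
i=19: min(r-i=3, Z[1]=0)=0; Z[19]=0
i=20: min(r-i=2, Z[2]=0)=0; Z[20]=0
i=21: min(r-i=1, Z[3]=0)=0; Z[21]=0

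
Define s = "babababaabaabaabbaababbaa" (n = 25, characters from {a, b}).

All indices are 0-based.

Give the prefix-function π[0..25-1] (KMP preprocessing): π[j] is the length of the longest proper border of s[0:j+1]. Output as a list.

[0, 0, 1, 2, 3, 4, 5, 6, 0, 1, 2, 0, 1, 2, 0, 1, 1, 2, 0, 1, 2, 3, 1, 2, 0]

π[0] = 0
j=1 s[j]='a': π[1]=0 (border '')
j=2 s[j]='b': π[2]=1 (border 'b')
j=3 s[j]='a': π[3]=2 (border 'ba')
j=4 s[j]='b': π[4]=3 (border 'bab')
j=5 s[j]='a': π[5]=4 (border 'baba')
j=6 s[j]='b': π[6]=5 (border 'babab')
j=7 s[j]='a': π[7]=6 (border 'bababa')
j=8 s[j]='a': k: 6→4→2→0; π[8]=0 (border '')
j=9 s[j]='b': π[9]=1 (border 'b')
j=10 s[j]='a': π[10]=2 (border 'ba')
j=11 s[j]='a': k: 2→0; π[11]=0 (border '')
j=12 s[j]='b': π[12]=1 (border 'b')
j=13 s[j]='a': π[13]=2 (border 'ba')
j=14 s[j]='a': k: 2→0; π[14]=0 (border '')
j=15 s[j]='b': π[15]=1 (border 'b')
j=16 s[j]='b': k: 1→0; π[16]=1 (border 'b')
j=17 s[j]='a': π[17]=2 (border 'ba')
j=18 s[j]='a': k: 2→0; π[18]=0 (border '')
j=19 s[j]='b': π[19]=1 (border 'b')
j=20 s[j]='a': π[20]=2 (border 'ba')
j=21 s[j]='b': π[21]=3 (border 'bab')
j=22 s[j]='b': k: 3→1→0; π[22]=1 (border 'b')
j=23 s[j]='a': π[23]=2 (border 'ba')
j=24 s[j]='a': k: 2→0; π[24]=0 (border '')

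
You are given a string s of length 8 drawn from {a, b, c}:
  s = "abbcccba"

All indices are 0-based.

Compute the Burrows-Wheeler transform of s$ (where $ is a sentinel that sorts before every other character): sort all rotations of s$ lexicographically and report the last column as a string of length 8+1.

rank  rotation   last
    0  $abbcccba  a
    1  a$abbcccb  b
    2  abbcccba$  $
    3  ba$abbccc  c
    4  bbcccba$a  a
    5  bcccba$ab  b
    6  cba$abbcc  c
    7  ccba$abbc  c
    8  cccba$abb  b

ab$cabccb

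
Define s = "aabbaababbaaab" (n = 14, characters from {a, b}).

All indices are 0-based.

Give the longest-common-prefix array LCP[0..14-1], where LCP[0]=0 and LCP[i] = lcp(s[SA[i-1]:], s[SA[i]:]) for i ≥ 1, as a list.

sorted suffixes:
  #0 SA[0]=10  'aaab'
  #1 SA[1]=11  'aab'
  #2 SA[2]=4  'aababbaaab'
  #3 SA[3]=0  'aabbaababbaaab'
  #4 SA[4]=12  'ab'
  #5 SA[5]=5  'ababbaaab'
  #6 SA[6]=7  'abbaaab'
  #7 SA[7]=1  'abbaababbaaab'
  #8 SA[8]=13  'b'
  #9 SA[9]=9  'baaab'
  #10 SA[10]=3  'baababbaaab'
  #11 SA[11]=6  'babbaaab'
  #12 SA[12]=8  'bbaaab'
  #13 SA[13]=2  'bbaababbaaab'

SA = [10, 11, 4, 0, 12, 5, 7, 1, 13, 9, 3, 6, 8, 2]
[i] adj suffixes → lcp
  [1] 10/11 → 2 ('aa')
  [2] 11/4 → 3 ('aab')
  [3] 4/0 → 3 ('aab')
  [4] 0/12 → 1 ('a')
  [5] 12/5 → 2 ('ab')
  [6] 5/7 → 2 ('ab')
  [7] 7/1 → 5 ('abbaa')
  [8] 1/13 → 0 ('')
  [9] 13/9 → 1 ('b')
  [10] 9/3 → 3 ('baa')
  [11] 3/6 → 2 ('ba')
  [12] 6/8 → 1 ('b')
  [13] 8/2 → 4 ('bbaa')

[0, 2, 3, 3, 1, 2, 2, 5, 0, 1, 3, 2, 1, 4]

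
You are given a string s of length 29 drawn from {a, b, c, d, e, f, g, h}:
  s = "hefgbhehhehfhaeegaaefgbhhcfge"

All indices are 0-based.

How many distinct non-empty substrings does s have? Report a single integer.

sorted suffixes:
  #0 SA[0]=17  'aaefgbhhcfge'
  #1 SA[1]=13  'aeegaaefgbhhcfge'
  #2 SA[2]=18  'aefgbhhcfge'
  #3 SA[3]=4  'bhehhehfhaeegaaefgbhhcfge'
  #4 SA[4]=22  'bhhcfge'
  #5 SA[5]=25  'cfge'
  #6 SA[6]=28  'e'
  #7 SA[7]=14  'eegaaefgbhhcfge'
  #8 SA[8]=1  'efgbhehhehfhaeegaaefgbhhcfge'
  #9 SA[9]=19  'efgbhhcfge'
  #10 SA[10]=15  'egaaefgbhhcfge'
  #11 SA[11]=9  'ehfhaeegaaefgbhhcfge'
  #12 SA[12]=6  'ehhehfhaeegaaefgbhhcfge'
  #13 SA[13]=2  'fgbhehhehfhaeegaaefgbhhcfge'
  #14 SA[14]=20  'fgbhhcfge'
  #15 SA[15]=26  'fge'
  #16 SA[16]=11  'fhaeegaaefgbhhcfge'
  #17 SA[17]=16  'gaaefgbhhcfge'
  #18 SA[18]=3  'gbhehhehfhaeegaaefgbhhcfge'
  #19 SA[19]=21  'gbhhcfge'
  #20 SA[20]=27  'ge'
  #21 SA[21]=12  'haeegaaefgbhhcfge'
  #22 SA[22]=24  'hcfge'
  #23 SA[23]=0  'hefgbhehhehfhaeegaaefgbhhcfge'
  #24 SA[24]=8  'hehfhaeegaaefgbhhcfge'
  #25 SA[25]=5  'hehhehfhaeegaaefgbhhcfge'
  #26 SA[26]=10  'hfhaeegaaefgbhhcfge'
  #27 SA[27]=23  'hhcfge'
  #28 SA[28]=7  'hhehfhaeegaaefgbhhcfge'

SA = [17, 13, 18, 4, 22, 25, 28, 14, 1, 19, 15, 9, 6, 2, 20, 26, 11, 16, 3, 21, 27, 12, 24, 0, 8, 5, 10, 23, 7]
rank  pair      lcp
   1  s[17:],s[13:]  1  'a'
   2  s[13:],s[18:]  2  'ae'
   3  s[18:],s[4:]  0  ''
   4  s[4:],s[22:]  2  'bh'
   5  s[22:],s[25:]  0  ''
   6  s[25:],s[28:]  0  ''
   7  s[28:],s[14:]  1  'e'
   8  s[14:],s[1:]  1  'e'
   9  s[1:],s[19:]  5  'efgbh'
  10  s[19:],s[15:]  1  'e'
  11  s[15:],s[9:]  1  'e'
  12  s[9:],s[6:]  2  'eh'
  13  s[6:],s[2:]  0  ''
  14  s[2:],s[20:]  4  'fgbh'
  15  s[20:],s[26:]  2  'fg'
  16  s[26:],s[11:]  1  'f'
  17  s[11:],s[16:]  0  ''
  18  s[16:],s[3:]  1  'g'
  19  s[3:],s[21:]  3  'gbh'
  20  s[21:],s[27:]  1  'g'
  21  s[27:],s[12:]  0  ''
  22  s[12:],s[24:]  1  'h'
  23  s[24:],s[0:]  1  'h'
  24  s[0:],s[8:]  2  'he'
  25  s[8:],s[5:]  3  'heh'
  26  s[5:],s[10:]  1  'h'
  27  s[10:],s[23:]  1  'h'
  28  s[23:],s[7:]  2  'hh'

n(n+1)/2 = 29·30/2 = 435
Σ LCP = 0 + 1 + 2 + 0 + 2 + 0 + 0 + 1 + 1 + 5 + 1 + 1 + 2 + 0 + 4 + 2 + 1 + 0 + 1 + 3 + 1 + 0 + 1 + 1 + 2 + 3 + 1 + 1 + 2 = 39
distinct = 435 − 39 = 396

396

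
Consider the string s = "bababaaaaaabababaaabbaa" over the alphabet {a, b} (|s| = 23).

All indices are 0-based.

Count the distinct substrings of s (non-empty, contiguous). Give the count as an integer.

rank→(start, suffix):
  0 → (22, 'a')
  1 → (21, 'aa')
  2 → (5, 'aaaaaabababaaabbaa')
  3 → (6, 'aaaaabababaaabbaa')
  4 → (7, 'aaaabababaaabbaa')
  5 → (8, 'aaabababaaabbaa')
  6 → (16, 'aaabbaa')
  7 → (9, 'aabababaaabbaa')
  8 → (17, 'aabbaa')
  9 → (3, 'abaaaaaabababaaabbaa')
  10 → (14, 'abaaabbaa')
  11 → (1, 'ababaaaaaabababaaabbaa')
  12 → (12, 'ababaaabbaa')
  13 → (10, 'abababaaabbaa')
  14 → (18, 'abbaa')
  15 → (20, 'baa')
  16 → (4, 'baaaaaabababaaabbaa')
  17 → (15, 'baaabbaa')
  18 → (2, 'babaaaaaabababaaabbaa')
  19 → (13, 'babaaabbaa')
  20 → (0, 'bababaaaaaabababaaabbaa')
  21 → (11, 'bababaaabbaa')
  22 → (19, 'bbaa')

SA = [22, 21, 5, 6, 7, 8, 16, 9, 17, 3, 14, 1, 12, 10, 18, 20, 4, 15, 2, 13, 0, 11, 19]
i: (SA[i-1],SA[i]) lcp shared
  1: (22,21) 1 'a'
  2: (21,5) 2 'aa'
  3: (5,6) 5 'aaaaa'
  4: (6,7) 4 'aaaa'
  5: (7,8) 3 'aaa'
  6: (8,16) 4 'aaab'
  7: (16,9) 2 'aa'
  8: (9,17) 3 'aab'
  9: (17,3) 1 'a'
  10: (3,14) 5 'abaaa'
  11: (14,1) 3 'aba'
  12: (1,12) 7 'ababaaa'
  13: (12,10) 5 'ababa'
  14: (10,18) 2 'ab'
  15: (18,20) 0 ''
  16: (20,4) 3 'baa'
  17: (4,15) 4 'baaa'
  18: (15,2) 2 'ba'
  19: (2,13) 6 'babaaa'
  20: (13,0) 4 'baba'
  21: (0,11) 8 'bababaaa'
  22: (11,19) 1 'b'

n(n+1)/2 = 23·24/2 = 276
Σ LCP = 0 + 1 + 2 + 5 + 4 + 3 + 4 + 2 + 3 + 1 + 5 + 3 + 7 + 5 + 2 + 0 + 3 + 4 + 2 + 6 + 4 + 8 + 1 = 75
distinct = 276 − 75 = 201

201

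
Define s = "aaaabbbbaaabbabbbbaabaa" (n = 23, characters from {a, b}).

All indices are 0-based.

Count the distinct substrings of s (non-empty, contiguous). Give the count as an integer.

211

sorted suffixes:
  #0 SA[0]=22  'a'
  #1 SA[1]=21  'aa'
  #2 SA[2]=0  'aaaabbbbaaabbabbbbaabaa'
  #3 SA[3]=8  'aaabbabbbbaabaa'
  #4 SA[4]=1  'aaabbbbaaabbabbbbaabaa'
  #5 SA[5]=18  'aabaa'
  #6 SA[6]=9  'aabbabbbbaabaa'
  #7 SA[7]=2  'aabbbbaaabbabbbbaabaa'
  #8 SA[8]=19  'abaa'
  #9 SA[9]=10  'abbabbbbaabaa'
  #10 SA[10]=3  'abbbbaaabbabbbbaabaa'
  #11 SA[11]=13  'abbbbaabaa'
  #12 SA[12]=20  'baa'
  #13 SA[13]=7  'baaabbabbbbaabaa'
  #14 SA[14]=17  'baabaa'
  #15 SA[15]=12  'babbbbaabaa'
  #16 SA[16]=6  'bbaaabbabbbbaabaa'
  #17 SA[17]=16  'bbaabaa'
  #18 SA[18]=11  'bbabbbbaabaa'
  #19 SA[19]=5  'bbbaaabbabbbbaabaa'
  #20 SA[20]=15  'bbbaabaa'
  #21 SA[21]=4  'bbbbaaabbabbbbaabaa'
  #22 SA[22]=14  'bbbbaabaa'

SA = [22, 21, 0, 8, 1, 18, 9, 2, 19, 10, 3, 13, 20, 7, 17, 12, 6, 16, 11, 5, 15, 4, 14]
[i] adj suffixes → lcp
  [1] 22/21 → 1 ('a')
  [2] 21/0 → 2 ('aa')
  [3] 0/8 → 3 ('aaa')
  [4] 8/1 → 5 ('aaabb')
  [5] 1/18 → 2 ('aa')
  [6] 18/9 → 3 ('aab')
  [7] 9/2 → 4 ('aabb')
  [8] 2/19 → 1 ('a')
  [9] 19/10 → 2 ('ab')
  [10] 10/3 → 3 ('abb')
  [11] 3/13 → 7 ('abbbbaa')
  [12] 13/20 → 0 ('')
  [13] 20/7 → 3 ('baa')
  [14] 7/17 → 3 ('baa')
  [15] 17/12 → 2 ('ba')
  [16] 12/6 → 1 ('b')
  [17] 6/16 → 4 ('bbaa')
  [18] 16/11 → 3 ('bba')
  [19] 11/5 → 2 ('bb')
  [20] 5/15 → 5 ('bbbaa')
  [21] 15/4 → 3 ('bbb')
  [22] 4/14 → 6 ('bbbbaa')

n(n+1)/2 = 23·24/2 = 276
Σ LCP = 0 + 1 + 2 + 3 + 5 + 2 + 3 + 4 + 1 + 2 + 3 + 7 + 0 + 3 + 3 + 2 + 1 + 4 + 3 + 2 + 5 + 3 + 6 = 65
distinct = 276 − 65 = 211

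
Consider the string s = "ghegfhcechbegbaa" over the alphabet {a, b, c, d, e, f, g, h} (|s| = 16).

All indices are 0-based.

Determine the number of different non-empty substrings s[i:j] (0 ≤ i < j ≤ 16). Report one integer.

rank | idx | suffix
   0 |  15 | a
   1 |  14 | aa
   2 |  13 | baa
   3 |  10 | begbaa
   4 |   6 | cechbegbaa
   5 |   8 | chbegbaa
   6 |   7 | echbegbaa
   7 |  11 | egbaa
   8 |   2 | egfhcechbegbaa
   9 |   4 | fhcechbegbaa
  10 |  12 | gbaa
  11 |   3 | gfhcechbegbaa
  12 |   0 | ghegfhcechbegbaa
  13 |   9 | hbegbaa
  14 |   5 | hcechbegbaa
  15 |   1 | hegfhcechbegbaa

SA = [15, 14, 13, 10, 6, 8, 7, 11, 2, 4, 12, 3, 0, 9, 5, 1]
rank  pair      lcp
   1  s[15:],s[14:]  1  'a'
   2  s[14:],s[13:]  0  ''
   3  s[13:],s[10:]  1  'b'
   4  s[10:],s[6:]  0  ''
   5  s[6:],s[8:]  1  'c'
   6  s[8:],s[7:]  0  ''
   7  s[7:],s[11:]  1  'e'
   8  s[11:],s[2:]  2  'eg'
   9  s[2:],s[4:]  0  ''
  10  s[4:],s[12:]  0  ''
  11  s[12:],s[3:]  1  'g'
  12  s[3:],s[0:]  1  'g'
  13  s[0:],s[9:]  0  ''
  14  s[9:],s[5:]  1  'h'
  15  s[5:],s[1:]  1  'h'

n(n+1)/2 = 16·17/2 = 136
Σ LCP = 0 + 1 + 0 + 1 + 0 + 1 + 0 + 1 + 2 + 0 + 0 + 1 + 1 + 0 + 1 + 1 = 10
distinct = 136 − 10 = 126

126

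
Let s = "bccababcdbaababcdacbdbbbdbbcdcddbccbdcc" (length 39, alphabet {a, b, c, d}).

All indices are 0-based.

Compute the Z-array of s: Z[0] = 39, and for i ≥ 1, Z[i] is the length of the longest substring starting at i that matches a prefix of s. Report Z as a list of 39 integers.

Z[0]=39
i=1: i≥r, start 0; Z[1]=0
i=2: i≥r, start 0; Z[2]=0
i=3: i≥r, start 0; Z[3]=0
i=4: i≥r, start 0; Z[4]=1 grow→box=[4,5)
i=5: i≥r, start 0; Z[5]=0
i=6: i≥r, start 0; Z[6]=2 grow→box=[6,8)
i=7: min(r-i=1, Z[1]=0)=0; Z[7]=0
i=8: i≥r, start 0; Z[8]=0
i=9: i≥r, start 0; Z[9]=1 grow→box=[9,10)
i=10: i≥r, start 0; Z[10]=0
i=11: i≥r, start 0; Z[11]=0
i=12: i≥r, start 0; Z[12]=1 grow→box=[12,13)
i=13: i≥r, start 0; Z[13]=0
i=14: i≥r, start 0; Z[14]=2 grow→box=[14,16)
i=15: min(r-i=1, Z[1]=0)=0; Z[15]=0
i=16: i≥r, start 0; Z[16]=0
i=17: i≥r, start 0; Z[17]=0
i=18: i≥r, start 0; Z[18]=0
i=19: i≥r, start 0; Z[19]=1 grow→box=[19,20)
i=20: i≥r, start 0; Z[20]=0
i=21: i≥r, start 0; Z[21]=1 grow→box=[21,22)
i=22: i≥r, start 0; Z[22]=1 grow→box=[22,23)
i=23: i≥r, start 0; Z[23]=1 grow→box=[23,24)
i=24: i≥r, start 0; Z[24]=0
i=25: i≥r, start 0; Z[25]=1 grow→box=[25,26)
i=26: i≥r, start 0; Z[26]=2 grow→box=[26,28)
i=27: min(r-i=1, Z[1]=0)=0; Z[27]=0
i=28: i≥r, start 0; Z[28]=0
i=29: i≥r, start 0; Z[29]=0
i=30: i≥r, start 0; Z[30]=0
i=31: i≥r, start 0; Z[31]=0
i=32: i≥r, start 0; Z[32]=3 grow→box=[32,35)
i=33: min(r-i=2, Z[1]=0)=0; Z[33]=0
i=34: min(r-i=1, Z[2]=0)=0; Z[34]=0
i=35: i≥r, start 0; Z[35]=1 grow→box=[35,36)
i=36: i≥r, start 0; Z[36]=0
i=37: i≥r, start 0; Z[37]=0
i=38: i≥r, start 0; Z[38]=0

[39, 0, 0, 0, 1, 0, 2, 0, 0, 1, 0, 0, 1, 0, 2, 0, 0, 0, 0, 1, 0, 1, 1, 1, 0, 1, 2, 0, 0, 0, 0, 0, 3, 0, 0, 1, 0, 0, 0]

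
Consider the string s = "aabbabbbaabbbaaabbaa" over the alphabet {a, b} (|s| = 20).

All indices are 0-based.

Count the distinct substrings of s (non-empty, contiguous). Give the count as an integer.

rank→(start, suffix):
  0 → (19, 'a')
  1 → (18, 'aa')
  2 → (13, 'aaabbaa')
  3 → (14, 'aabbaa')
  4 → (0, 'aabbabbbaabbbaaabbaa')
  5 → (8, 'aabbbaaabbaa')
  6 → (15, 'abbaa')
  7 → (1, 'abbabbbaabbbaaabbaa')
  8 → (9, 'abbbaaabbaa')
  9 → (4, 'abbbaabbbaaabbaa')
  10 → (17, 'baa')
  11 → (12, 'baaabbaa')
  12 → (7, 'baabbbaaabbaa')
  13 → (3, 'babbbaabbbaaabbaa')
  14 → (16, 'bbaa')
  15 → (11, 'bbaaabbaa')
  16 → (6, 'bbaabbbaaabbaa')
  17 → (2, 'bbabbbaabbbaaabbaa')
  18 → (10, 'bbbaaabbaa')
  19 → (5, 'bbbaabbbaaabbaa')

SA = [19, 18, 13, 14, 0, 8, 15, 1, 9, 4, 17, 12, 7, 3, 16, 11, 6, 2, 10, 5]
rank  pair      lcp
   1  s[19:],s[18:]  1  'a'
   2  s[18:],s[13:]  2  'aa'
   3  s[13:],s[14:]  2  'aa'
   4  s[14:],s[0:]  5  'aabba'
   5  s[0:],s[8:]  4  'aabb'
   6  s[8:],s[15:]  1  'a'
   7  s[15:],s[1:]  4  'abba'
   8  s[1:],s[9:]  3  'abb'
   9  s[9:],s[4:]  6  'abbbaa'
  10  s[4:],s[17:]  0  ''
  11  s[17:],s[12:]  3  'baa'
  12  s[12:],s[7:]  3  'baa'
  13  s[7:],s[3:]  2  'ba'
  14  s[3:],s[16:]  1  'b'
  15  s[16:],s[11:]  4  'bbaa'
  16  s[11:],s[6:]  4  'bbaa'
  17  s[6:],s[2:]  3  'bba'
  18  s[2:],s[10:]  2  'bb'
  19  s[10:],s[5:]  5  'bbbaa'

n(n+1)/2 = 20·21/2 = 210
Σ LCP = 0 + 1 + 2 + 2 + 5 + 4 + 1 + 4 + 3 + 6 + 0 + 3 + 3 + 2 + 1 + 4 + 4 + 3 + 2 + 5 = 55
distinct = 210 − 55 = 155

155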